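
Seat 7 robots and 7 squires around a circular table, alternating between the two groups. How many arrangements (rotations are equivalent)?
Fix one of the robots: (7-1)! ways for the remaining robots, × 7! ways for the squires = 720 × 5040 = 3628800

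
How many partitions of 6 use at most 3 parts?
By conjugation, equals partitions of 6 into parts ≤ 3. Let r_j(i) = number of partitions of i into parts ≤ j, for i = 0..6. r_1(i) = 1 for all i; r_j(i) = r_{j-1}(i) + r_j(i-j). Rows j = 2..3: ≤2: 1 1 2 2 3 3 4; ≤3: 1 1 2 3 4 5 7. r_3(6) = 7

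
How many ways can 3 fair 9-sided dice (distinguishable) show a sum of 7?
Coefficient of x^7 in (x + x² + ... + x^9)^3. By inclusion-exclusion on dice exceeding 9: Σ_j (-1)^j C(3,j)·C(7-1-9j, 2) = C(3,0)·C(6,2) = 1·15 = 15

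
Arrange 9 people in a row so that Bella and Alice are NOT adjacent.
Total - adjacent = 9! - (9-1)!×2 = 362880 - 80640 = 282240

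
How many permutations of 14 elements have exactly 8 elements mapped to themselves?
Choose the 8 fixed points C(14,8) = 3003, derange the rest: !6 = Σ_{j=0}^{6} (-1)^j·6!/j! = 720 - 720 + 360 - 120 + 30 - 6 + 1 = 265. Product = 3003 × 265 = 795795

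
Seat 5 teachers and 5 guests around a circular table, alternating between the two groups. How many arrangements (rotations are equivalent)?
Fix one of the teachers: (5-1)! ways for the remaining teachers, × 5! ways for the guests = 24 × 120 = 2880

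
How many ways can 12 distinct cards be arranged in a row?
12! = 479001600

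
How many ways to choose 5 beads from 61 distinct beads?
C(61,5) = 61!/(5!×56!) = 5949147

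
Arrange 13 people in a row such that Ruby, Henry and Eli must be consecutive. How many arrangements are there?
Treat the 3 as one block: (13-3+1)! × 3! = 39916800 × 6 = 239500800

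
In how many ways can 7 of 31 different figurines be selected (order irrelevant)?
C(31,7) = 31!/(7!×24!) = 2629575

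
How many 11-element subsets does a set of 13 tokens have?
C(13,11) = 13!/(11!×2!) = 78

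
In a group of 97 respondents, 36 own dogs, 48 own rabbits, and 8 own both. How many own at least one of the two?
|A∪B| = |A| + |B| - |A∩B| = 36 + 48 - 8 = 76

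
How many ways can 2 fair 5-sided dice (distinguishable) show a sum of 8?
Coefficient of x^8 in (x + x² + ... + x^5)^2. By inclusion-exclusion on dice exceeding 5: Σ_j (-1)^j C(2,j)·C(8-1-5j, 1) = C(2,0)·C(7,1) - C(2,1)·C(2,1) = 1·7 - 2·2 = 3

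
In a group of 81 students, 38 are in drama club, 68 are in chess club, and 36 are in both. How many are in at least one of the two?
|A∪B| = |A| + |B| - |A∩B| = 38 + 68 - 36 = 70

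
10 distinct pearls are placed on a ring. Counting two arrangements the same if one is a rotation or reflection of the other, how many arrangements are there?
(10-1)!/2 = 362880/2 = 181440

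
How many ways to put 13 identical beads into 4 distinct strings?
C(13+4-1, 4-1) = C(16, 3) = 560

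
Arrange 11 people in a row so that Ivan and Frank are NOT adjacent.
Total - adjacent = 11! - (11-1)!×2 = 39916800 - 7257600 = 32659200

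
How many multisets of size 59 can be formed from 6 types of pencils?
C(59+6-1, 6-1) = C(64, 5) = 7624512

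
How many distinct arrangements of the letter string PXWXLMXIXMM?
11! / (1! × 1! × 4! × 1! × 3! × 1!) = 277200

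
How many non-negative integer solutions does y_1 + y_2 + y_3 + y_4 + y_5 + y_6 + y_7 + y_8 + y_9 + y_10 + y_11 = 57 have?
C(57+11-1, 11-1) = C(67, 10) = 247994680648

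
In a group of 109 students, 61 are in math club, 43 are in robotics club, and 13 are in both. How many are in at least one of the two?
|A∪B| = |A| + |B| - |A∩B| = 61 + 43 - 13 = 91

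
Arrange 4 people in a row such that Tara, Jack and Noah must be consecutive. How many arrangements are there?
Treat the 3 as one block: (4-3+1)! × 3! = 2 × 6 = 12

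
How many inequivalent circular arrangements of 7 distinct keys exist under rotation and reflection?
(7-1)!/2 = 720/2 = 360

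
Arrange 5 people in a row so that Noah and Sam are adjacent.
Treat as block: (5-1)! × 2! = 24 × 2 = 48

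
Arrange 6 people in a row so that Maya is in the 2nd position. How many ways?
Fix one position: (6-1)! = 120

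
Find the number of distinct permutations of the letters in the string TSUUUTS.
7! / (2! × 3! × 2!) = 210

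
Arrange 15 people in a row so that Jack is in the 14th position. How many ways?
Fix one position: (15-1)! = 87178291200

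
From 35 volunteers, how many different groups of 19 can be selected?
C(35,19) = 35!/(19!×16!) = 4059928950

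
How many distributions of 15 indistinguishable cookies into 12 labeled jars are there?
C(15+12-1, 12-1) = C(26, 11) = 7726160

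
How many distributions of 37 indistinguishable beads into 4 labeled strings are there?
C(37+4-1, 4-1) = C(40, 3) = 9880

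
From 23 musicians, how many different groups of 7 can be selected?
C(23,7) = 23!/(7!×16!) = 245157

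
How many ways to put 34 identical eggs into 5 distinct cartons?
C(34+5-1, 5-1) = C(38, 4) = 73815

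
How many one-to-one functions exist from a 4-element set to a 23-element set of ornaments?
P(23,4) = 23!/(23-4)! = 212520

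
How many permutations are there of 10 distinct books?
10! = 3628800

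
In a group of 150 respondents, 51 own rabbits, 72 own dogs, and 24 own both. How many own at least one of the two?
|A∪B| = |A| + |B| - |A∩B| = 51 + 72 - 24 = 99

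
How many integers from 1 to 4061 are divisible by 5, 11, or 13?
⌊4061/5⌋+⌊4061/11⌋+⌊4061/13⌋ - ⌊4061/55⌋-⌊4061/65⌋-⌊4061/143⌋ + ⌊4061/715⌋ = 812+369+312 - 73-62-28 + 5 = 1335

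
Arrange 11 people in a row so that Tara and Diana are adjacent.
Treat as block: (11-1)! × 2! = 3628800 × 2 = 7257600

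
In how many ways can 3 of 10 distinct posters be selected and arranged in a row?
P(10,3) = 10!/(10-3)! = 720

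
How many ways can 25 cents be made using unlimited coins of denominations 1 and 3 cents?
Coefficient of x^25 in 1/(1-x^1) · 1/(1-x^3). Use j coins of 3 for j = 0..⌊25/3⌋ = 8, the rest in 1s: 8 + 1 = 9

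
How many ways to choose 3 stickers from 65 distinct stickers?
C(65,3) = 65!/(3!×62!) = 43680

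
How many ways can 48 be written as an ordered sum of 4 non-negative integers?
C(48+4-1, 4-1) = C(51, 3) = 20825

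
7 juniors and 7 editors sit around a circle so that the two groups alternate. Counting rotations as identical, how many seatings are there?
Fix one of the juniors: (7-1)! ways for the remaining juniors, × 7! ways for the editors = 720 × 5040 = 3628800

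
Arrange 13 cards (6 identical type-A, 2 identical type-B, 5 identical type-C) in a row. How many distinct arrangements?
13! / (6! × 2! × 5!) = 36036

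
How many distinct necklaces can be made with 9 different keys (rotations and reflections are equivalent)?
(9-1)!/2 = 40320/2 = 20160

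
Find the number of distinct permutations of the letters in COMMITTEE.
9! / (1! × 1! × 2! × 1! × 2! × 2!) = 45360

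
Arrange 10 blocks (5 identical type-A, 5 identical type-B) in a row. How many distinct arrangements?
10! / (5! × 5!) = 252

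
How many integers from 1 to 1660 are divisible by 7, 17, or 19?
⌊1660/7⌋+⌊1660/17⌋+⌊1660/19⌋ - ⌊1660/119⌋-⌊1660/133⌋-⌊1660/323⌋ + ⌊1660/2261⌋ = 237+97+87 - 13-12-5 + 0 = 391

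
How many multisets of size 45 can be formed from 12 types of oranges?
C(45+12-1, 12-1) = C(56, 11) = 148902215280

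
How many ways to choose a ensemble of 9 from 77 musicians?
C(77,9) = 77!/(9!×68!) = 161322559475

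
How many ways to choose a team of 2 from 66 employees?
C(66,2) = 66!/(2!×64!) = 2145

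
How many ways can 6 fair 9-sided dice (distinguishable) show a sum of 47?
Coefficient of x^47 in (x + x² + ... + x^9)^6. By inclusion-exclusion on dice exceeding 9: Σ_j (-1)^j C(6,j)·C(47-1-9j, 5) = C(6,0)·C(46,5) - C(6,1)·C(37,5) + C(6,2)·C(28,5) - C(6,3)·C(19,5) + C(6,4)·C(10,5) = 1·1370754 - 6·435897 + 15·98280 - 20·11628 + 15·252 = 792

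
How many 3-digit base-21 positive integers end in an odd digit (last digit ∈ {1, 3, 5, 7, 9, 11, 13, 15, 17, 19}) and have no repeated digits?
Last∈{1,3,5,7,9,11,13,15,17,19}. Last=0: 0. Last nonzero: 10×19×P(19,1) = 3610. Total = 3610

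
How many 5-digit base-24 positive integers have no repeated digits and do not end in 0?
Last digit: 23 nonzero choices. First digit: 22 (nonzero, ≠last). Middle 3: P(22,3) = 9240. Total = 4675440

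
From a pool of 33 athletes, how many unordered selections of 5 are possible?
C(33,5) = 33!/(5!×28!) = 237336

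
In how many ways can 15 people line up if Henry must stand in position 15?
Fix one position: (15-1)! = 87178291200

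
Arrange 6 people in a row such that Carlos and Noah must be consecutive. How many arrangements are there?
Treat the 2 as one block: (6-2+1)! × 2! = 120 × 2 = 240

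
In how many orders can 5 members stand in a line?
5! = 120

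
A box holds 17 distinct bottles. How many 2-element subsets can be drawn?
C(17,2) = 17!/(2!×15!) = 136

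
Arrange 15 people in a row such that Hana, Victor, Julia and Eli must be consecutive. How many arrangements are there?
Treat the 4 as one block: (15-4+1)! × 4! = 479001600 × 24 = 11496038400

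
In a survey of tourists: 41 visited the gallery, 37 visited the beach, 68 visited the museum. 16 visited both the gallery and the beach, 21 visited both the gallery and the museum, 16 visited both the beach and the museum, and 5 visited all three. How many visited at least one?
|A∪B∪C| = 41+37+68-16-21-16+5 = 98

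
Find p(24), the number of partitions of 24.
Pentagonal recurrence p(n) = p(n-1) + p(n-2) - p(n-5) - p(n-7) + p(n-12) + p(n-15) - ... gives p(0..23) = 1, 1, 2, 3, 5, 7, 11, 15, 22, 30, 42, 56, 77, 101, 135, 176, 231, 297, 385, 490, 627, 792, 1002, 1255. p(24) = p(23) + p(22) - p(19) - p(17) + p(12) + p(9) - p(2) = 1255 + 1002 - 490 - 297 + 77 + 30 - 2 = 1575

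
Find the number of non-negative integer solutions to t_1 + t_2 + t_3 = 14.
C(14+3-1, 3-1) = C(16, 2) = 120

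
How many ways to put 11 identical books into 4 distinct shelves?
C(11+4-1, 4-1) = C(14, 3) = 364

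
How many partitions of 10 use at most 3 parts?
By conjugation, equals partitions of 10 into parts ≤ 3. Let r_j(i) = number of partitions of i into parts ≤ j, for i = 0..10. r_1(i) = 1 for all i; r_j(i) = r_{j-1}(i) + r_j(i-j). Rows j = 2..3: ≤2: 1 1 2 2 3 3 4 4 5 5 6; ≤3: 1 1 2 3 4 5 7 8 10 12 14. r_3(10) = 14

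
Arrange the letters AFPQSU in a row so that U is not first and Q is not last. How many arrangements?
By inclusion-exclusion: 6! - 2×(6-1)! + (6-2)! = 720 - 240 + 24 = 504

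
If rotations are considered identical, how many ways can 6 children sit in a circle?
Circular: fix one position, arrange the rest. (6-1)! = 120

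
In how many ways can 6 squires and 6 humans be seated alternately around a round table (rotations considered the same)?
Fix one of the squires: (6-1)! ways for the remaining squires, × 6! ways for the humans = 120 × 720 = 86400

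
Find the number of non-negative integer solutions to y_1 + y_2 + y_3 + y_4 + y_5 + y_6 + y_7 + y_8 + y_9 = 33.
C(33+9-1, 9-1) = C(41, 8) = 95548245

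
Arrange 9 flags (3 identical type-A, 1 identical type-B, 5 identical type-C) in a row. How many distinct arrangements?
9! / (3! × 1! × 5!) = 504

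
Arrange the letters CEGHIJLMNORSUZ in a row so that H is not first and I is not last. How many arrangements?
By inclusion-exclusion: 14! - 2×(14-1)! + (14-2)! = 87178291200 - 12454041600 + 479001600 = 75203251200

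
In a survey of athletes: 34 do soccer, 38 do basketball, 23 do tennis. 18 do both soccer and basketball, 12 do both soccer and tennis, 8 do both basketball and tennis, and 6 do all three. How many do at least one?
|A∪B∪C| = 34+38+23-18-12-8+6 = 63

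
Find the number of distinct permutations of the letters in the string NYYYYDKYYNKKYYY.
15! / (3! × 1! × 9! × 2!) = 300300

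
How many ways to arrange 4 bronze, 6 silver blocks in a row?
10! / (4! × 6!) = 210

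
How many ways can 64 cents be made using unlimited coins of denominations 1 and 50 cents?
Coefficient of x^64 in 1/(1-x^1) · 1/(1-x^50). Use j coins of 50 for j = 0..⌊64/50⌋ = 1, the rest in 1s: 1 + 1 = 2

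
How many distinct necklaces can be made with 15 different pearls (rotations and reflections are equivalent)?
(15-1)!/2 = 87178291200/2 = 43589145600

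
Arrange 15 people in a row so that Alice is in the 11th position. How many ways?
Fix one position: (15-1)! = 87178291200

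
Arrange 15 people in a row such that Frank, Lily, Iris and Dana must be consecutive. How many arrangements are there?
Treat the 4 as one block: (15-4+1)! × 4! = 479001600 × 24 = 11496038400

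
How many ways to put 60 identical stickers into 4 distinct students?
C(60+4-1, 4-1) = C(63, 3) = 39711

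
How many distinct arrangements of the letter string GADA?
4! / (1! × 1! × 2!) = 12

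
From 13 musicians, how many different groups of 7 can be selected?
C(13,7) = 13!/(7!×6!) = 1716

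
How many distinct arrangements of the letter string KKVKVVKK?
8! / (5! × 3!) = 56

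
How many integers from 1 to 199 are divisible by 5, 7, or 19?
⌊199/5⌋+⌊199/7⌋+⌊199/19⌋ - ⌊199/35⌋-⌊199/95⌋-⌊199/133⌋ + ⌊199/665⌋ = 39+28+10 - 5-2-1 + 0 = 69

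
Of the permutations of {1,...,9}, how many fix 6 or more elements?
Exactly j fixed points: C(9,j)·!(9-j); sum over j ≥ 6 (derangement numbers via !m = (m-1)·(!(m-1) + !(m-2)): !0..!3 = 1, 0, 1, 2). Σ_{j=6}^{9} C(9,j)·!(9-j) = C(9,6)·!3 + C(9,7)·!2 + C(9,8)·!1 + C(9,9)·!0 = 84·2 + 36·1 + 9·0 + 1·1 = 205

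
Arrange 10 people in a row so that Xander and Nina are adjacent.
Treat as block: (10-1)! × 2! = 362880 × 2 = 725760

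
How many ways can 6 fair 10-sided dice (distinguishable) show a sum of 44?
Coefficient of x^44 in (x + x² + ... + x^10)^6. By inclusion-exclusion on dice exceeding 10: Σ_j (-1)^j C(6,j)·C(44-1-10j, 5) = C(6,0)·C(43,5) - C(6,1)·C(33,5) + C(6,2)·C(23,5) - C(6,3)·C(13,5) = 1·962598 - 6·237336 + 15·33649 - 20·1287 = 17577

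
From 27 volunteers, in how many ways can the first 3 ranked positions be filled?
P(27,3) = 27!/(27-3)! = 17550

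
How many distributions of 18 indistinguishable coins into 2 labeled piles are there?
C(18+2-1, 2-1) = C(19, 1) = 19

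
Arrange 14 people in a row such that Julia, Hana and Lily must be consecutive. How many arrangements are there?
Treat the 3 as one block: (14-3+1)! × 3! = 479001600 × 6 = 2874009600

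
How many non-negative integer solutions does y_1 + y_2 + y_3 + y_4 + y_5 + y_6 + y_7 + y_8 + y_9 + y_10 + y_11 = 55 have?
C(55+11-1, 11-1) = C(65, 10) = 179013799328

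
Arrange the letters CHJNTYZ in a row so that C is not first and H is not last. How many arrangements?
By inclusion-exclusion: 7! - 2×(7-1)! + (7-2)! = 5040 - 1440 + 120 = 3720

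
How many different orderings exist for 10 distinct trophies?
10! = 3628800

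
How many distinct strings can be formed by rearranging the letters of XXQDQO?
6! / (2! × 1! × 1! × 2!) = 180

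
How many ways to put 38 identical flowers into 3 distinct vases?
C(38+3-1, 3-1) = C(40, 2) = 780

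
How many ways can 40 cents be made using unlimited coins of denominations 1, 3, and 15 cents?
Coefficient of x^40 in 1/(1-x^1) · 1/(1-x^3) · 1/(1-x^15). Case on j = number of 15-cent coins (j = 0..2); remainder r = 40 - 15j is made from {1,3} in ⌊r/3⌋+1 ways. r = 40, 25, 10 → 14 + 9 + 4 = 27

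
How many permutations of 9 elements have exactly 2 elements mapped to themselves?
Choose the 2 fixed points C(9,2) = 36, derange the rest: !7 = Σ_{j=0}^{7} (-1)^j·7!/j! = 5040 - 5040 + 2520 - 840 + 210 - 42 + 7 - 1 = 1854. Product = 36 × 1854 = 66744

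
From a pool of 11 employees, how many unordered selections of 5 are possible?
C(11,5) = 11!/(5!×6!) = 462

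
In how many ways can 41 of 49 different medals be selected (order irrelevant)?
C(49,41) = 49!/(41!×8!) = 450978066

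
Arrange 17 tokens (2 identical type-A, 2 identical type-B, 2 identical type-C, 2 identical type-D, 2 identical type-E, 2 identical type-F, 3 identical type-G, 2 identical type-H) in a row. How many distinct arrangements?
17! / (2! × 2! × 2! × 2! × 2! × 2! × 3! × 2!) = 463134672000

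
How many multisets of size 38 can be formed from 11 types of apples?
C(38+11-1, 11-1) = C(48, 10) = 6540715896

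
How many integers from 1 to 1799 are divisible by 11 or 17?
⌊1799/11⌋ + ⌊1799/17⌋ - ⌊1799/187⌋ = 163 + 105 - 9 = 259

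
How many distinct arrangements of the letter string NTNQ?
4! / (2! × 1! × 1!) = 12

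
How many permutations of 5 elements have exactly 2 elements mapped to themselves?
Choose the 2 fixed points C(5,2) = 10, derange the rest: !3 = Σ_{j=0}^{3} (-1)^j·3!/j! = 6 - 6 + 3 - 1 = 2. Product = 10 × 2 = 20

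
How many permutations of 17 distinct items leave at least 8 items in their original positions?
Exactly j fixed points: C(17,j)·!(17-j); sum over j ≥ 8 (derangement numbers via !m = (m-1)·(!(m-1) + !(m-2)): !0..!9 = 1, 0, 1, 2, 9, 44, 265, 1854, 14833, 133496). Σ_{j=8}^{17} C(17,j)·!(17-j) = C(17,8)·!9 + C(17,9)·!8 + C(17,10)·!7 + C(17,11)·!6 + C(17,12)·!5 + C(17,13)·!4 + C(17,14)·!3 + C(17,15)·!2 + C(17,16)·!1 + C(17,17)·!0 = 24310·133496 + 24310·14833 + 19448·1854 + 12376·265 + 6188·44 + 2380·9 + 680·2 + 136·1 + 17·0 + 1·1 = 3645509411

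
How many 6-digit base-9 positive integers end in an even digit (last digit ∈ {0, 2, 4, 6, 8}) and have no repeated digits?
Last∈{0,2,4,6,8}. Last=0: 6720. Last nonzero: 4×7×P(7,4) = 23520. Total = 30240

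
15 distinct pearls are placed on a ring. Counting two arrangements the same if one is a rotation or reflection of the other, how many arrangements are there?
(15-1)!/2 = 87178291200/2 = 43589145600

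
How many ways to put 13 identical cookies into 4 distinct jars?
C(13+4-1, 4-1) = C(16, 3) = 560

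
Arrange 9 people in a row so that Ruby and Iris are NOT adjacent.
Total - adjacent = 9! - (9-1)!×2 = 362880 - 80640 = 282240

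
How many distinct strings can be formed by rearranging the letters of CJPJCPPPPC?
10! / (3! × 5! × 2!) = 2520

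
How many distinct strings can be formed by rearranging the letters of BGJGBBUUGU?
10! / (1! × 3! × 3! × 3!) = 16800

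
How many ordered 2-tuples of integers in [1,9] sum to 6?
Coefficient of x^6 in (x + x² + ... + x^9)^2. By inclusion-exclusion on dice exceeding 9: Σ_j (-1)^j C(2,j)·C(6-1-9j, 1) = C(2,0)·C(5,1) = 1·5 = 5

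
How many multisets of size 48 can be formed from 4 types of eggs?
C(48+4-1, 4-1) = C(51, 3) = 20825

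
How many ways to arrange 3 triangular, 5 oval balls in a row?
8! / (3! × 5!) = 56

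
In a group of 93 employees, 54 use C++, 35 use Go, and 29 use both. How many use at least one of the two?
|A∪B| = |A| + |B| - |A∩B| = 54 + 35 - 29 = 60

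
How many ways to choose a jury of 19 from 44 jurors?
C(44,19) = 44!/(19!×25!) = 1408831480056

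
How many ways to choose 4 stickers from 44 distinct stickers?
C(44,4) = 44!/(4!×40!) = 135751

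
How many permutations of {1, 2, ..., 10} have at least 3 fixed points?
Exactly j fixed points: C(10,j)·!(10-j); sum over j ≥ 3 (derangement numbers via !m = (m-1)·(!(m-1) + !(m-2)): !0..!7 = 1, 0, 1, 2, 9, 44, 265, 1854). Σ_{j=3}^{10} C(10,j)·!(10-j) = C(10,3)·!7 + C(10,4)·!6 + C(10,5)·!5 + C(10,6)·!4 + C(10,7)·!3 + C(10,8)·!2 + C(10,9)·!1 + C(10,10)·!0 = 120·1854 + 210·265 + 252·44 + 210·9 + 120·2 + 45·1 + 10·0 + 1·1 = 291394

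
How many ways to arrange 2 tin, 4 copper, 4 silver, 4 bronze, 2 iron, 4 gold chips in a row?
20! / (2! × 4! × 4! × 4! × 2! × 4!) = 1833241410000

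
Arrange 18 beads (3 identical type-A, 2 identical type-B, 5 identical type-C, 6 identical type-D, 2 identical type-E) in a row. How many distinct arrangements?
18! / (3! × 2! × 5! × 6! × 2!) = 3087564480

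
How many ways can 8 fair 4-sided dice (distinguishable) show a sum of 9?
Coefficient of x^9 in (x + x² + ... + x^4)^8. By inclusion-exclusion on dice exceeding 4: Σ_j (-1)^j C(8,j)·C(9-1-4j, 7) = C(8,0)·C(8,7) = 1·8 = 8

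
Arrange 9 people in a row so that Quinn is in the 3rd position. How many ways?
Fix one position: (9-1)! = 40320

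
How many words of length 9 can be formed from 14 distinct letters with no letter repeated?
P(14,9) = 14!/(14-9)! = 726485760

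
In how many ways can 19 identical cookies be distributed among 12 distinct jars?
C(19+12-1, 12-1) = C(30, 11) = 54627300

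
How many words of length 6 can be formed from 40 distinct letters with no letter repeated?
P(40,6) = 40!/(40-6)! = 2763633600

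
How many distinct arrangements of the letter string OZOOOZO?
7! / (5! × 2!) = 21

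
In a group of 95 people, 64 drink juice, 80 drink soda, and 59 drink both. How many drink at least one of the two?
|A∪B| = |A| + |B| - |A∩B| = 64 + 80 - 59 = 85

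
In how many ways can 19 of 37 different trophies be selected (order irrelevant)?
C(37,19) = 37!/(19!×18!) = 17672631900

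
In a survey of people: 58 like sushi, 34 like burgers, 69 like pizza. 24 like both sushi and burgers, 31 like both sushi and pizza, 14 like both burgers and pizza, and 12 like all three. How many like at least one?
|A∪B∪C| = 58+34+69-24-31-14+12 = 104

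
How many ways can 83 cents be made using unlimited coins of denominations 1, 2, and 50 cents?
Coefficient of x^83 in 1/(1-x^1) · 1/(1-x^2) · 1/(1-x^50). Case on j = number of 50-cent coins (j = 0..1); remainder r = 83 - 50j is made from {1,2} in ⌊r/2⌋+1 ways. r = 83, 33 → 42 + 17 = 59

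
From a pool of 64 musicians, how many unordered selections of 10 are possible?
C(64,10) = 64!/(10!×54!) = 151473214816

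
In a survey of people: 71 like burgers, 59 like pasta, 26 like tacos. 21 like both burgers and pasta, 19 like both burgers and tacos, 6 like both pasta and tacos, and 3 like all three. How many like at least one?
|A∪B∪C| = 71+59+26-21-19-6+3 = 113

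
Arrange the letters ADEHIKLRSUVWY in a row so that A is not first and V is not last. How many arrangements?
By inclusion-exclusion: 13! - 2×(13-1)! + (13-2)! = 6227020800 - 958003200 + 39916800 = 5308934400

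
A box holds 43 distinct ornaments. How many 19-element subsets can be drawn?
C(43,19) = 43!/(19!×24!) = 800472431850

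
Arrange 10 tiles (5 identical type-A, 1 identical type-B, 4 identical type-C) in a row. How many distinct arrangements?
10! / (5! × 1! × 4!) = 1260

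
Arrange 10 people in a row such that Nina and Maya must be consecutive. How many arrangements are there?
Treat the 2 as one block: (10-2+1)! × 2! = 362880 × 2 = 725760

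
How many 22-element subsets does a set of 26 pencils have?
C(26,22) = 26!/(22!×4!) = 14950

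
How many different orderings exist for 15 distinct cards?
15! = 1307674368000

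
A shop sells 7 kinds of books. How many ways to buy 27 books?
C(27+7-1, 7-1) = C(33, 6) = 1107568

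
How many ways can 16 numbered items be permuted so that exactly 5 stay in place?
Choose the 5 fixed points C(16,5) = 4368, derange the rest: !11 = Σ_{j=0}^{11} (-1)^j·11!/j! = 39916800 - 39916800 + 19958400 - 6652800 + 1663200 - 332640 + 55440 - 7920 + 990 - 110 + 11 - 1 = 14684570. Product = 4368 × 14684570 = 64142201760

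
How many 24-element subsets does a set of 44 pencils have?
C(44,24) = 44!/(24!×20!) = 1761039350070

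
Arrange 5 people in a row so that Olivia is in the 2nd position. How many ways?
Fix one position: (5-1)! = 24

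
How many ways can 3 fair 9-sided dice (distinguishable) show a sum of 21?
Coefficient of x^21 in (x + x² + ... + x^9)^3. By inclusion-exclusion on dice exceeding 9: Σ_j (-1)^j C(3,j)·C(21-1-9j, 2) = C(3,0)·C(20,2) - C(3,1)·C(11,2) + C(3,2)·C(2,2) = 1·190 - 3·55 + 3·1 = 28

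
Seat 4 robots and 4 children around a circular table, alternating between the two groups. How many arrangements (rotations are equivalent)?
Fix one of the robots: (4-1)! ways for the remaining robots, × 4! ways for the children = 6 × 24 = 144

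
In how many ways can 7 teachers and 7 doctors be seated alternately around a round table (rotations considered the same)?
Fix one of the teachers: (7-1)! ways for the remaining teachers, × 7! ways for the doctors = 720 × 5040 = 3628800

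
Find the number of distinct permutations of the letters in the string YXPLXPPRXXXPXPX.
15! / (1! × 5! × 1! × 1! × 7!) = 2162160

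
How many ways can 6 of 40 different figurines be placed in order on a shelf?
P(40,6) = 40!/(40-6)! = 2763633600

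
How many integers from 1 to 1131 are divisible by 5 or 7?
⌊1131/5⌋ + ⌊1131/7⌋ - ⌊1131/35⌋ = 226 + 161 - 32 = 355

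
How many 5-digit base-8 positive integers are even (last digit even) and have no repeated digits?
Last∈{0,2,4,6}. Last=0: 840. Last nonzero: 3×6×P(6,3) = 2160. Total = 3000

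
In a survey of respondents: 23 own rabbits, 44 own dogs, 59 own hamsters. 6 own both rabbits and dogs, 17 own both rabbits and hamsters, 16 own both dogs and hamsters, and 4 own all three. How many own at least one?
|A∪B∪C| = 23+44+59-6-17-16+4 = 91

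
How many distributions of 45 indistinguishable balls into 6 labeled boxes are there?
C(45+6-1, 6-1) = C(50, 5) = 2118760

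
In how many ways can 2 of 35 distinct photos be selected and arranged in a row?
P(35,2) = 35!/(35-2)! = 1190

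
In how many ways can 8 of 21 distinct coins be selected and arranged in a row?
P(21,8) = 21!/(21-8)! = 8204716800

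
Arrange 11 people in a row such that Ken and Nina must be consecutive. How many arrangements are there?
Treat the 2 as one block: (11-2+1)! × 2! = 3628800 × 2 = 7257600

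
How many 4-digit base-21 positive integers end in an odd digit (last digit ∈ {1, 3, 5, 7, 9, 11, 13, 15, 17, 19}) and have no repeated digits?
Last∈{1,3,5,7,9,11,13,15,17,19}. Last=0: 0. Last nonzero: 10×19×P(19,2) = 64980. Total = 64980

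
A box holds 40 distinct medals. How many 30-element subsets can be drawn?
C(40,30) = 40!/(30!×10!) = 847660528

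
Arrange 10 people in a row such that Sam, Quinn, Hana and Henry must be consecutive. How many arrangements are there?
Treat the 4 as one block: (10-4+1)! × 4! = 5040 × 24 = 120960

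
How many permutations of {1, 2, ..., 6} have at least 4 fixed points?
Exactly j fixed points: C(6,j)·!(6-j); sum over j ≥ 4 (derangement numbers via !m = (m-1)·(!(m-1) + !(m-2)): !0..!2 = 1, 0, 1). Σ_{j=4}^{6} C(6,j)·!(6-j) = C(6,4)·!2 + C(6,5)·!1 + C(6,6)·!0 = 15·1 + 6·0 + 1·1 = 16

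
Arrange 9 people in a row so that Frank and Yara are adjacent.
Treat as block: (9-1)! × 2! = 40320 × 2 = 80640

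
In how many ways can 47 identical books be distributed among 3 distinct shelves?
C(47+3-1, 3-1) = C(49, 2) = 1176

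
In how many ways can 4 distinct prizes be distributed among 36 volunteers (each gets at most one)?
P(36,4) = 36!/(36-4)! = 1413720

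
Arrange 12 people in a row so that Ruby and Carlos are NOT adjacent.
Total - adjacent = 12! - (12-1)!×2 = 479001600 - 79833600 = 399168000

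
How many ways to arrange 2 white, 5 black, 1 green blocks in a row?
8! / (2! × 5! × 1!) = 168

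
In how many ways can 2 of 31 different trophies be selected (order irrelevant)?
C(31,2) = 31!/(2!×29!) = 465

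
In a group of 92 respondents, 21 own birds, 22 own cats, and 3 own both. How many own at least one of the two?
|A∪B| = |A| + |B| - |A∩B| = 21 + 22 - 3 = 40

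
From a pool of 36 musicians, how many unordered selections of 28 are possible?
C(36,28) = 36!/(28!×8!) = 30260340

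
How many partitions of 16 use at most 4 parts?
By conjugation, equals partitions of 16 into parts ≤ 4. Let r_j(i) = number of partitions of i into parts ≤ j, for i = 0..16. r_1(i) = 1 for all i; r_j(i) = r_{j-1}(i) + r_j(i-j). Rows j = 2..4: ≤2: 1 1 2 2 3 3 4 4 5 5 6 6 7 7 8 8 9; ≤3: 1 1 2 3 4 5 7 8 10 12 14 16 19 21 24 27 30; ≤4: 1 1 2 3 5 6 9 11 15 18 23 27 34 39 47 54 64. r_4(16) = 64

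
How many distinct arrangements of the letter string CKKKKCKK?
8! / (2! × 6!) = 28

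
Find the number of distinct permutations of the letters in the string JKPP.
4! / (2! × 1! × 1!) = 12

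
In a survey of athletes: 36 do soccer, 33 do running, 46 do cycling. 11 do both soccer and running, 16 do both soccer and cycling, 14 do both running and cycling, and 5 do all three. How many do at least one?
|A∪B∪C| = 36+33+46-11-16-14+5 = 79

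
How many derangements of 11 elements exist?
!11 = Σ_{j=0}^{11} (-1)^j·11!/j! = 39916800 - 39916800 + 19958400 - 6652800 + 1663200 - 332640 + 55440 - 7920 + 990 - 110 + 11 - 1 = 14684570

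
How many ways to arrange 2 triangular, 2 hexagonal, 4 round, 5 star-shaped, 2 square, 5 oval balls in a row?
20! / (2! × 2! × 4! × 5! × 2! × 5!) = 879955876800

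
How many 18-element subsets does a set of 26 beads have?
C(26,18) = 26!/(18!×8!) = 1562275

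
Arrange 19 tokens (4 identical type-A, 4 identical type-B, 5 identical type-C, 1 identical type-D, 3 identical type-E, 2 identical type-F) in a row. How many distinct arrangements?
19! / (4! × 4! × 5! × 1! × 3! × 2!) = 146659312800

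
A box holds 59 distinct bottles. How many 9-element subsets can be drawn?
C(59,9) = 59!/(9!×50!) = 12565671261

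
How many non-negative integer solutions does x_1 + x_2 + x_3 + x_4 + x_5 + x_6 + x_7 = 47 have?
C(47+7-1, 7-1) = C(53, 6) = 22957480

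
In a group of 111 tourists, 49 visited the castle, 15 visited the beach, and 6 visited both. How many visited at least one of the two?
|A∪B| = |A| + |B| - |A∩B| = 49 + 15 - 6 = 58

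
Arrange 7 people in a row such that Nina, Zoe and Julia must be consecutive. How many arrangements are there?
Treat the 3 as one block: (7-3+1)! × 3! = 120 × 6 = 720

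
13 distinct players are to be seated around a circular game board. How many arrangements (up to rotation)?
Circular: fix one position, arrange the rest. (13-1)! = 479001600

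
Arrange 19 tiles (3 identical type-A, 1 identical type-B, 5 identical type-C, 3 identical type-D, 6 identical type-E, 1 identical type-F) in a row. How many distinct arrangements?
19! / (3! × 1! × 5! × 3! × 6! × 1!) = 39109150080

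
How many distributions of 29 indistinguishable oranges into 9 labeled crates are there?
C(29+9-1, 9-1) = C(37, 8) = 38608020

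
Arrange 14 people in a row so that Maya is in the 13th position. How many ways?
Fix one position: (14-1)! = 6227020800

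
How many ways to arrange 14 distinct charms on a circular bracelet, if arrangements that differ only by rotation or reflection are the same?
(14-1)!/2 = 6227020800/2 = 3113510400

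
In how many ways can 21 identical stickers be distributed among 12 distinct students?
C(21+12-1, 12-1) = C(32, 11) = 129024480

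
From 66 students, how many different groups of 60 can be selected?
C(66,60) = 66!/(60!×6!) = 90858768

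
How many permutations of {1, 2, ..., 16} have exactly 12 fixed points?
Choose the 12 fixed points C(16,12) = 1820, derange the rest: !4 = Σ_{j=0}^{4} (-1)^j·4!/j! = 24 - 24 + 12 - 4 + 1 = 9. Product = 1820 × 9 = 16380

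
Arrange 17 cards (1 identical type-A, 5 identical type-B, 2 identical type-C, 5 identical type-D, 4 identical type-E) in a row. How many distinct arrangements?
17! / (1! × 5! × 2! × 5! × 4!) = 514594080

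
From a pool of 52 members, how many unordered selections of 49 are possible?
C(52,49) = 52!/(49!×3!) = 22100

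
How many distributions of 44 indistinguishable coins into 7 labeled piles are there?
C(44+7-1, 7-1) = C(50, 6) = 15890700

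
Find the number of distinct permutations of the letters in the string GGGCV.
5! / (3! × 1! × 1!) = 20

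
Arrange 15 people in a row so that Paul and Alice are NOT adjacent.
Total - adjacent = 15! - (15-1)!×2 = 1307674368000 - 174356582400 = 1133317785600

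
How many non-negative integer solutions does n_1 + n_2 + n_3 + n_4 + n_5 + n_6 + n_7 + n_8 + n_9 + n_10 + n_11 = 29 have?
C(29+11-1, 11-1) = C(39, 10) = 635745396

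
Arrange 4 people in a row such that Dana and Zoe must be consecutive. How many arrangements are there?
Treat the 2 as one block: (4-2+1)! × 2! = 6 × 2 = 12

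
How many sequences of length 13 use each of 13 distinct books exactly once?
13! = 6227020800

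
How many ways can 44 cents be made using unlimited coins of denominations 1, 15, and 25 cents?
Coefficient of x^44 in 1/(1-x^1) · 1/(1-x^15) · 1/(1-x^25). Case on j = number of 25-cent coins (j = 0..1); remainder r = 44 - 25j is made from {1,15} in ⌊r/15⌋+1 ways. r = 44, 19 → 3 + 2 = 5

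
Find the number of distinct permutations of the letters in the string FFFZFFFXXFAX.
12! / (7! × 1! × 3! × 1!) = 15840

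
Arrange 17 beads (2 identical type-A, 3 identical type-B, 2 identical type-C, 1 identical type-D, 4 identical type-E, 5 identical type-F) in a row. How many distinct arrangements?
17! / (2! × 3! × 2! × 1! × 4! × 5!) = 5145940800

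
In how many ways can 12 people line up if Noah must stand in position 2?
Fix one position: (12-1)! = 39916800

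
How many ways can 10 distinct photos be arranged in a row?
10! = 3628800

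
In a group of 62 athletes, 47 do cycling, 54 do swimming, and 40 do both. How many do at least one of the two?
|A∪B| = |A| + |B| - |A∩B| = 47 + 54 - 40 = 61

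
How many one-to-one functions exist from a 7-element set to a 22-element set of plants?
P(22,7) = 22!/(22-7)! = 859541760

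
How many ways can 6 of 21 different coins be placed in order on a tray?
P(21,6) = 21!/(21-6)! = 39070080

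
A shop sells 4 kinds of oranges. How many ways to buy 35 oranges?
C(35+4-1, 4-1) = C(38, 3) = 8436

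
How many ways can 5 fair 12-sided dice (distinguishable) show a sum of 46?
Coefficient of x^46 in (x + x² + ... + x^12)^5. By inclusion-exclusion on dice exceeding 12: Σ_j (-1)^j C(5,j)·C(46-1-12j, 4) = C(5,0)·C(45,4) - C(5,1)·C(33,4) + C(5,2)·C(21,4) - C(5,3)·C(9,4) = 1·148995 - 5·40920 + 10·5985 - 10·126 = 2985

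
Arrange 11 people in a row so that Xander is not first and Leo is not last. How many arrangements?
By inclusion-exclusion: 11! - 2×(11-1)! + (11-2)! = 39916800 - 7257600 + 362880 = 33022080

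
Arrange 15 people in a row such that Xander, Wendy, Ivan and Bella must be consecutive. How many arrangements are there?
Treat the 4 as one block: (15-4+1)! × 4! = 479001600 × 24 = 11496038400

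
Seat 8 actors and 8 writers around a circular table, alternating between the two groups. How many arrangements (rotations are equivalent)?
Fix one of the actors: (8-1)! ways for the remaining actors, × 8! ways for the writers = 5040 × 40320 = 203212800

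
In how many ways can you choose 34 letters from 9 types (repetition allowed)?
C(34+9-1, 9-1) = C(42, 8) = 118030185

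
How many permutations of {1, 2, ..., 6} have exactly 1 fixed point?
Choose the 1 fixed point C(6,1) = 6, derange the rest: !5 = Σ_{j=0}^{5} (-1)^j·5!/j! = 120 - 120 + 60 - 20 + 5 - 1 = 44. Product = 6 × 44 = 264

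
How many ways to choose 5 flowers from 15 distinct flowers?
C(15,5) = 15!/(5!×10!) = 3003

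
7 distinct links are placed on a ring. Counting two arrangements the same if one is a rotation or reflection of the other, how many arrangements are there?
(7-1)!/2 = 720/2 = 360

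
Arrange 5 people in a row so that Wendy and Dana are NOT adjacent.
Total - adjacent = 5! - (5-1)!×2 = 120 - 48 = 72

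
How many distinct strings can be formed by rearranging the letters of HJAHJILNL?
9! / (2! × 1! × 1! × 1! × 2! × 2!) = 45360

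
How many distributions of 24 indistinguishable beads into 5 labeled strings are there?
C(24+5-1, 5-1) = C(28, 4) = 20475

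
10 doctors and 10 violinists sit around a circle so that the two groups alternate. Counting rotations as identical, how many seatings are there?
Fix one of the doctors: (10-1)! ways for the remaining doctors, × 10! ways for the violinists = 362880 × 3628800 = 1316818944000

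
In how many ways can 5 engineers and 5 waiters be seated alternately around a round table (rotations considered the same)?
Fix one of the engineers: (5-1)! ways for the remaining engineers, × 5! ways for the waiters = 24 × 120 = 2880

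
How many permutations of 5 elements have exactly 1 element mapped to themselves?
Choose the 1 fixed point C(5,1) = 5, derange the rest: !4 = Σ_{j=0}^{4} (-1)^j·4!/j! = 24 - 24 + 12 - 4 + 1 = 9. Product = 5 × 9 = 45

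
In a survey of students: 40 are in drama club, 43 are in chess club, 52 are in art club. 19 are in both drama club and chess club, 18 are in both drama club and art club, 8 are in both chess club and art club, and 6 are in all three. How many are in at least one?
|A∪B∪C| = 40+43+52-19-18-8+6 = 96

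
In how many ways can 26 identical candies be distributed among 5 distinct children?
C(26+5-1, 5-1) = C(30, 4) = 27405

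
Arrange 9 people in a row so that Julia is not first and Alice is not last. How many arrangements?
By inclusion-exclusion: 9! - 2×(9-1)! + (9-2)! = 362880 - 80640 + 5040 = 287280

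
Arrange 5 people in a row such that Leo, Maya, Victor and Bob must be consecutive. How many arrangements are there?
Treat the 4 as one block: (5-4+1)! × 4! = 2 × 24 = 48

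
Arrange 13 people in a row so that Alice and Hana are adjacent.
Treat as block: (13-1)! × 2! = 479001600 × 2 = 958003200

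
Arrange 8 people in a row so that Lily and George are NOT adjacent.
Total - adjacent = 8! - (8-1)!×2 = 40320 - 10080 = 30240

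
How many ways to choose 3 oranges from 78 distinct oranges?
C(78,3) = 78!/(3!×75!) = 76076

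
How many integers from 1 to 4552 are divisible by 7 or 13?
⌊4552/7⌋ + ⌊4552/13⌋ - ⌊4552/91⌋ = 650 + 350 - 50 = 950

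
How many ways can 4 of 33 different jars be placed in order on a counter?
P(33,4) = 33!/(33-4)! = 982080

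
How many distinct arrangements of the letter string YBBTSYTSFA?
10! / (1! × 1! × 2! × 2! × 2! × 2!) = 226800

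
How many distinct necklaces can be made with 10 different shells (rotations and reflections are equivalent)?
(10-1)!/2 = 362880/2 = 181440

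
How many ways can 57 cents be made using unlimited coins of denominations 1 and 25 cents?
Coefficient of x^57 in 1/(1-x^1) · 1/(1-x^25). Use j coins of 25 for j = 0..⌊57/25⌋ = 2, the rest in 1s: 2 + 1 = 3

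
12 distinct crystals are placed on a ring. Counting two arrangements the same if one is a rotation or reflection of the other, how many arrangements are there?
(12-1)!/2 = 39916800/2 = 19958400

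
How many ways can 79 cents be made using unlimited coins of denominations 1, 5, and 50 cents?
Coefficient of x^79 in 1/(1-x^1) · 1/(1-x^5) · 1/(1-x^50). Case on j = number of 50-cent coins (j = 0..1); remainder r = 79 - 50j is made from {1,5} in ⌊r/5⌋+1 ways. r = 79, 29 → 16 + 6 = 22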